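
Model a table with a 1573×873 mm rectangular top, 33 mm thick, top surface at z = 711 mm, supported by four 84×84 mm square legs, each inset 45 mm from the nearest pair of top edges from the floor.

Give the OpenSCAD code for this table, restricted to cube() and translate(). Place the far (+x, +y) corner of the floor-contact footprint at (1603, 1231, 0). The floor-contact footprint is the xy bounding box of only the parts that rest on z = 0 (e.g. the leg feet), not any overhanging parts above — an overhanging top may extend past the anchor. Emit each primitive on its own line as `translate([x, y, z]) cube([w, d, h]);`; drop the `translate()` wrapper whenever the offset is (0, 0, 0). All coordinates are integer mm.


// leg_h = 711 - 33 = 678
translate([75, 403, 678]) cube([1573, 873, 33]);
translate([120, 448, 0]) cube([84, 84, 678]);
translate([1519, 448, 0]) cube([84, 84, 678]);
translate([120, 1147, 0]) cube([84, 84, 678]);
translate([1519, 1147, 0]) cube([84, 84, 678]);


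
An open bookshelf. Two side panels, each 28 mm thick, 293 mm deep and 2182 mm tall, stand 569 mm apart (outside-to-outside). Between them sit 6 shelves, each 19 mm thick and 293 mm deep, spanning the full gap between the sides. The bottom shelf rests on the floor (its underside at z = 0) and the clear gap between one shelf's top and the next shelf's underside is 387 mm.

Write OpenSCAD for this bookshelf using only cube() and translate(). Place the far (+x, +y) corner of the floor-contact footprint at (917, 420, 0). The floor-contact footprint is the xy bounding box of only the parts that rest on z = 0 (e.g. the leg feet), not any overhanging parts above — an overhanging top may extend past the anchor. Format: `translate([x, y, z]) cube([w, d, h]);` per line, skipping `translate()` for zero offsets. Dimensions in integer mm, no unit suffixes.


translate([348, 127, 0]) cube([28, 293, 2182]);
translate([889, 127, 0]) cube([28, 293, 2182]);
translate([376, 127, 0]) cube([513, 293, 19]);
translate([376, 127, 406]) cube([513, 293, 19]);
translate([376, 127, 812]) cube([513, 293, 19]);
translate([376, 127, 1218]) cube([513, 293, 19]);
translate([376, 127, 1624]) cube([513, 293, 19]);
translate([376, 127, 2030]) cube([513, 293, 19]);


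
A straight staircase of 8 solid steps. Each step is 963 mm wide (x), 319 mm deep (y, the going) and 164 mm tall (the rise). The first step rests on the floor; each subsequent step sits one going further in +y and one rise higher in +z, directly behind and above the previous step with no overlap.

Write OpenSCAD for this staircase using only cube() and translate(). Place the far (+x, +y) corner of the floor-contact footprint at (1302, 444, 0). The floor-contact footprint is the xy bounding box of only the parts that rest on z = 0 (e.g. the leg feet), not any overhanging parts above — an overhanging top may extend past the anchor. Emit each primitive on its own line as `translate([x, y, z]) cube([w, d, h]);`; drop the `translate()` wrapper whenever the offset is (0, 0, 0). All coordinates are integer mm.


translate([339, 125, 0]) cube([963, 319, 164]);
translate([339, 444, 164]) cube([963, 319, 164]);
translate([339, 763, 328]) cube([963, 319, 164]);
translate([339, 1082, 492]) cube([963, 319, 164]);
translate([339, 1401, 656]) cube([963, 319, 164]);
translate([339, 1720, 820]) cube([963, 319, 164]);
translate([339, 2039, 984]) cube([963, 319, 164]);
translate([339, 2358, 1148]) cube([963, 319, 164]);


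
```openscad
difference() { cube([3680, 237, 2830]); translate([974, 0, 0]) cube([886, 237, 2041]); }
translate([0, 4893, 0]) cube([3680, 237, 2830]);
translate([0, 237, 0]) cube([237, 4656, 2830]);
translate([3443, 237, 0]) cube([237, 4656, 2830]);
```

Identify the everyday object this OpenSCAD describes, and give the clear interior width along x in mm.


A single room. The interior width is 3206 mm.

Four walls enclosing a rectangle with a door in the front wall — a room. Outside width 3680 minus two 237 mm walls gives 3206 mm.


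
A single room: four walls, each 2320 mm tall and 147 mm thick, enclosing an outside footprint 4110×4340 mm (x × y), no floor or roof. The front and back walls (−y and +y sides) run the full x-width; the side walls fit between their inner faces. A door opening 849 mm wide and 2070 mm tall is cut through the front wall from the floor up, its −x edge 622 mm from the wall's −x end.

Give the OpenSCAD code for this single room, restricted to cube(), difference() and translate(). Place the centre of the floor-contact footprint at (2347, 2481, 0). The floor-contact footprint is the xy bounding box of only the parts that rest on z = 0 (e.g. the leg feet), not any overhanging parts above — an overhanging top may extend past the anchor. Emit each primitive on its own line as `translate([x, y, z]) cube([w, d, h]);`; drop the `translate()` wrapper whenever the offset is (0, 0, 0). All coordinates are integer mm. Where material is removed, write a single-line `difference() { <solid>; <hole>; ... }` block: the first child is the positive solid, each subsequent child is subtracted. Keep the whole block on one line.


difference() { translate([292, 311, 0]) cube([4110, 147, 2320]); translate([914, 311, 0]) cube([849, 147, 2070]); }
translate([292, 4504, 0]) cube([4110, 147, 2320]);
translate([292, 458, 0]) cube([147, 4046, 2320]);
translate([4255, 458, 0]) cube([147, 4046, 2320]);


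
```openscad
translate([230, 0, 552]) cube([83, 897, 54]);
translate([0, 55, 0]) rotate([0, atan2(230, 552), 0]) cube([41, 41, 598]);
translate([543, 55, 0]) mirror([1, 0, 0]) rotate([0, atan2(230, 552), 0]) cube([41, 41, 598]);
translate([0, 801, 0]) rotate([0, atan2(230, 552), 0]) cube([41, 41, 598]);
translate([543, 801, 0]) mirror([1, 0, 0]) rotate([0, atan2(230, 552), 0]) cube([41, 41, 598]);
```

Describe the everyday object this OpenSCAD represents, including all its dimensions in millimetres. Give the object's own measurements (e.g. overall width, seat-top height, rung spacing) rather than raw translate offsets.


A sawhorse. A 83×897×54 mm beam (x, y, z) sits on two A-frame leg pairs. Each pair is two raked legs of 41×41 mm section (41 mm along y) splaying symmetrically in x. Each leg rises 552 mm vertically over 230 mm of horizontal reach and is 598 mm long along its own axis. Every leg's outer bottom edge rests on the floor and its outer top edge meets a bottom edge of the beam — the left legs (tilting toward +x) meet the beam's −x bottom edge, the right legs (their mirror images, tilting toward −x) meet its +x bottom edge — so the leg tops tuck under the beam, the beam's underside is 552 mm above the floor, and the feet are 543 mm apart outside-to-outside with the beam centred between them. The two leg pairs are set in 55 mm from either end of the beam.


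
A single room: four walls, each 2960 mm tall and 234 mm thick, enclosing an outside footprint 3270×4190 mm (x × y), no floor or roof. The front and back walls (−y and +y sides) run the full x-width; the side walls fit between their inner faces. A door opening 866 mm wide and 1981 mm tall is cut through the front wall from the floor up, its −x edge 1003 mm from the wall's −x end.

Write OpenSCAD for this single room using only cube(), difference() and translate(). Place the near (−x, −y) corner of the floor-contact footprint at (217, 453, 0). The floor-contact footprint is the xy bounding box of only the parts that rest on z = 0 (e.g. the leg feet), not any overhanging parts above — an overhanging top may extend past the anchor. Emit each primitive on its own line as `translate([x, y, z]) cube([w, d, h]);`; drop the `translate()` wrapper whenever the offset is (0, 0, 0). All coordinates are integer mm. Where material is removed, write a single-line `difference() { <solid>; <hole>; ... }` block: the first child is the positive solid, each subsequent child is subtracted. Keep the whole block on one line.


difference() { translate([217, 453, 0]) cube([3270, 234, 2960]); translate([1220, 453, 0]) cube([866, 234, 1981]); }
translate([217, 4409, 0]) cube([3270, 234, 2960]);
translate([217, 687, 0]) cube([234, 3722, 2960]);
translate([3253, 687, 0]) cube([234, 3722, 2960]);


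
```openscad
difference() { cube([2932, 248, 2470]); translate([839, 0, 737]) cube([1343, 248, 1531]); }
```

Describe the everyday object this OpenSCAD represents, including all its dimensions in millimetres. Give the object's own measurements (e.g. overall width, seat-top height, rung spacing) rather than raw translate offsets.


A wall 2932 mm long (x), 248 mm thick (y), 2470 mm tall, with a rectangular window opening cut through it. The opening is 1343 mm wide and 1531 mm tall; its sill is at z = 737 mm and its near (−x) edge is 839 mm from the wall's −x end. The opening passes through the full wall thickness.


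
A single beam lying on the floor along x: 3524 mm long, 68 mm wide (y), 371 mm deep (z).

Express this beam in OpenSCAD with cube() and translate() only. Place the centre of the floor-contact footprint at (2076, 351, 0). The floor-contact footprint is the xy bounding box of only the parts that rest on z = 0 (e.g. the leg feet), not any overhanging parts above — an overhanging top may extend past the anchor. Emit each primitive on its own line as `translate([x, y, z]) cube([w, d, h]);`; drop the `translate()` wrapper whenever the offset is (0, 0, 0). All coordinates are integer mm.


translate([314, 317, 0]) cube([3524, 68, 371]);


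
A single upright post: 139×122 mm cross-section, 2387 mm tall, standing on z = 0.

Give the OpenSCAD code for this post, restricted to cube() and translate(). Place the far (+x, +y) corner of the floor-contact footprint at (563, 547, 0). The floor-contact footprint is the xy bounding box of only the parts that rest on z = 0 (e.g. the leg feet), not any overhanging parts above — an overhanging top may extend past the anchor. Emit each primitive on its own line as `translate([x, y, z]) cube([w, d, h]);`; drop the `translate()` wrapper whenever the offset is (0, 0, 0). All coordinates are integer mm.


translate([424, 425, 0]) cube([139, 122, 2387]);


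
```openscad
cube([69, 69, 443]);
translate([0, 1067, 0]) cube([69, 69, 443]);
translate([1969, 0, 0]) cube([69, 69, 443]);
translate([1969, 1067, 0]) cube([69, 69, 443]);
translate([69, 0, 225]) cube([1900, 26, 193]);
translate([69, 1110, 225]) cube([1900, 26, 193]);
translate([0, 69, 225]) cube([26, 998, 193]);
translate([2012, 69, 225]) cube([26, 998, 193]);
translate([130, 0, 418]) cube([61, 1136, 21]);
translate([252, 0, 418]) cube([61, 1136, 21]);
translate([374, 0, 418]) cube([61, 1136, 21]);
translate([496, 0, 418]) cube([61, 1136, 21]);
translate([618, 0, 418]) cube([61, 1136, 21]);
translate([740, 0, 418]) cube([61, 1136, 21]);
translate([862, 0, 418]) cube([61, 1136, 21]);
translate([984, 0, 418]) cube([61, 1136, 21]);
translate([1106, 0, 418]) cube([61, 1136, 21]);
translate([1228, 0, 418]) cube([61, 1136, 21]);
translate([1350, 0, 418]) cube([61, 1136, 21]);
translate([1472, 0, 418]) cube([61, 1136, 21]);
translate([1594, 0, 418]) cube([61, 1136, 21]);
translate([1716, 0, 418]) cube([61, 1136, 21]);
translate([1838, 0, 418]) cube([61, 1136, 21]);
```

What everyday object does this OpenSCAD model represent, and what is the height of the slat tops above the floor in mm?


A bed frame. The slat-top height is 439 mm.

Four posts, four rails, and a row of slats — a bed frame. Slats sit on the rails at z = 225 + 193 = 418; with slat thickness 21, the top is 439 mm.


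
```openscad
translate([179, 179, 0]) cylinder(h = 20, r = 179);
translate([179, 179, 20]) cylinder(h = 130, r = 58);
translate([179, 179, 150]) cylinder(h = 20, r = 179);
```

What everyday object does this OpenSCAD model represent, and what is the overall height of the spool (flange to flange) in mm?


A spool. The overall height is 170 mm.

Three coaxial cylinders, large–small–large — a spool. Two 20 mm flanges and a 130 mm core give 20 + 130 + 20 = 170 mm.


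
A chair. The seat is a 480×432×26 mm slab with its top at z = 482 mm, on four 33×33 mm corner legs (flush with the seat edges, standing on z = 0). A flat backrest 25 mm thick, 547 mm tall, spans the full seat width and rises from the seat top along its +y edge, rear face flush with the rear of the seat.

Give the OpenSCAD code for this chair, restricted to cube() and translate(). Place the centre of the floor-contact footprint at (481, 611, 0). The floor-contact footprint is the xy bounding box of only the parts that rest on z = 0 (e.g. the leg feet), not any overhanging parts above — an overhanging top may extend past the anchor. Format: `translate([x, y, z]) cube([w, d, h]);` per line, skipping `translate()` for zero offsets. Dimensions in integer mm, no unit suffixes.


translate([241, 395, 456]) cube([480, 432, 26]);
translate([241, 395, 0]) cube([33, 33, 456]);
translate([688, 395, 0]) cube([33, 33, 456]);
translate([241, 794, 0]) cube([33, 33, 456]);
translate([688, 794, 0]) cube([33, 33, 456]);
translate([241, 802, 482]) cube([480, 25, 547]);


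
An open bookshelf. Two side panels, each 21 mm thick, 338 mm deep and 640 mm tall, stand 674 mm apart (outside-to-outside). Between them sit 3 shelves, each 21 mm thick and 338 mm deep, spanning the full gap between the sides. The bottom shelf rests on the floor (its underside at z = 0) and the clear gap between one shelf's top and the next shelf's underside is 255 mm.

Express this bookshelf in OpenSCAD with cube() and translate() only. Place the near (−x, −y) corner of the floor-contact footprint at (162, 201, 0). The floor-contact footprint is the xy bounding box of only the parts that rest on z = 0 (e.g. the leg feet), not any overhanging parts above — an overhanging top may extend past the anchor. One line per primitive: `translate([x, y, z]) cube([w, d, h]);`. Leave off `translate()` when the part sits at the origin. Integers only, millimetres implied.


translate([162, 201, 0]) cube([21, 338, 640]);
translate([815, 201, 0]) cube([21, 338, 640]);
translate([183, 201, 0]) cube([632, 338, 21]);
translate([183, 201, 276]) cube([632, 338, 21]);
translate([183, 201, 552]) cube([632, 338, 21]);


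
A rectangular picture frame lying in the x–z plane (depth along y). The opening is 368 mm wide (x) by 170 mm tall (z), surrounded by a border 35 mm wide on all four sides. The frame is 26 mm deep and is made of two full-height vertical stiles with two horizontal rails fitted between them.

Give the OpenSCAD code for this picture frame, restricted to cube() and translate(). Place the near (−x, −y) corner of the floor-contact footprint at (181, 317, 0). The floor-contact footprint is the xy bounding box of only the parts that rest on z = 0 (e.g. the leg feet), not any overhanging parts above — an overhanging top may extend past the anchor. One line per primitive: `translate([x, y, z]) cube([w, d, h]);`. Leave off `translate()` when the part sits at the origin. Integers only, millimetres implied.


translate([181, 317, 0]) cube([35, 26, 240]);
translate([584, 317, 0]) cube([35, 26, 240]);
translate([216, 317, 0]) cube([368, 26, 35]);
translate([216, 317, 205]) cube([368, 26, 35]);


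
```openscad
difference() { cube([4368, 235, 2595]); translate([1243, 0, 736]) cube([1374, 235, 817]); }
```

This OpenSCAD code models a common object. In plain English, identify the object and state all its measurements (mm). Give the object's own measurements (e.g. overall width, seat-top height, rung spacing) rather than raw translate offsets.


A wall 4368 mm long (x), 235 mm thick (y), 2595 mm tall, with a rectangular window opening cut through it. The opening is 1374 mm wide and 817 mm tall; its sill is at z = 736 mm and its near (−x) edge is 1243 mm from the wall's −x end. The opening passes through the full wall thickness.


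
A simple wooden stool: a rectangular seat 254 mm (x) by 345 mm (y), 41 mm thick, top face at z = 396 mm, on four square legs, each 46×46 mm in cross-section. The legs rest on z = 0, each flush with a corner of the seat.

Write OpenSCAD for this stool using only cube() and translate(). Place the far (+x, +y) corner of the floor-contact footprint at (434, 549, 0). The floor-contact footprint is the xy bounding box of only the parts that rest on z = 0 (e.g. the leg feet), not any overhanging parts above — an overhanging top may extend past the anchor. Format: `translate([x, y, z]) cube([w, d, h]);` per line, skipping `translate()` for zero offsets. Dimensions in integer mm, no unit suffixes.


translate([180, 204, 355]) cube([254, 345, 41]);
translate([180, 204, 0]) cube([46, 46, 355]);
translate([388, 204, 0]) cube([46, 46, 355]);
translate([180, 503, 0]) cube([46, 46, 355]);
translate([388, 503, 0]) cube([46, 46, 355]);


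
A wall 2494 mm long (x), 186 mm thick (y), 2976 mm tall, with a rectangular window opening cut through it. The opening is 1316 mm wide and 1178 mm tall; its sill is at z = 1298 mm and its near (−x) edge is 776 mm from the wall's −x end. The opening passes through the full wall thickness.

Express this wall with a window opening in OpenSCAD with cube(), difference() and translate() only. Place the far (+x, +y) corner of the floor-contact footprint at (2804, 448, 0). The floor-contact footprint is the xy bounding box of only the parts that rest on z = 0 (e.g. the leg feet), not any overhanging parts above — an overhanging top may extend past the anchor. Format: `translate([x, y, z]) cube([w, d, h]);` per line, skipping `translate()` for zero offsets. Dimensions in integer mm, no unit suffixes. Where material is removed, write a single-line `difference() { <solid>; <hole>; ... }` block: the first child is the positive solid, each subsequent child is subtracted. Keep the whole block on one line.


difference() { translate([310, 262, 0]) cube([2494, 186, 2976]); translate([1086, 262, 1298]) cube([1316, 186, 1178]); }


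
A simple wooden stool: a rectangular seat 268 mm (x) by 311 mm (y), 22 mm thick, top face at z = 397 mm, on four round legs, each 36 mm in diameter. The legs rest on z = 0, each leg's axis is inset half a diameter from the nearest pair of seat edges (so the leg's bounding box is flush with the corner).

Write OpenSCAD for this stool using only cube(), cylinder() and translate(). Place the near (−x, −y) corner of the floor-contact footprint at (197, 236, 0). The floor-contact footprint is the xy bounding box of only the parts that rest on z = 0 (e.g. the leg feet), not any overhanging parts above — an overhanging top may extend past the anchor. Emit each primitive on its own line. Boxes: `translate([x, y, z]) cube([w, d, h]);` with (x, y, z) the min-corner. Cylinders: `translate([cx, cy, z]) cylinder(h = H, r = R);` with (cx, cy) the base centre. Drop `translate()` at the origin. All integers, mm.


// leg_h = 397 - 22 = 375
translate([197, 236, 375]) cube([268, 311, 22]);
translate([215, 254, 0]) cylinder(h = 375, r = 18);
translate([447, 254, 0]) cylinder(h = 375, r = 18);
translate([215, 529, 0]) cylinder(h = 375, r = 18);
translate([447, 529, 0]) cylinder(h = 375, r = 18);


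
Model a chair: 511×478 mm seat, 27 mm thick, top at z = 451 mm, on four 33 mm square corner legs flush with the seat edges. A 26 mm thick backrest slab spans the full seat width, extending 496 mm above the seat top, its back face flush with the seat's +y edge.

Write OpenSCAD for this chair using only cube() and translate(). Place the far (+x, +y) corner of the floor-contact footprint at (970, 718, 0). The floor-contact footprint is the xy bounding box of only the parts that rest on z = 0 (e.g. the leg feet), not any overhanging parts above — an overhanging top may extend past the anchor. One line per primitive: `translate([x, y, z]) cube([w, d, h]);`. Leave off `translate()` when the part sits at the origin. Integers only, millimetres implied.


translate([459, 240, 424]) cube([511, 478, 27]);
translate([459, 240, 0]) cube([33, 33, 424]);
translate([937, 240, 0]) cube([33, 33, 424]);
translate([459, 685, 0]) cube([33, 33, 424]);
translate([937, 685, 0]) cube([33, 33, 424]);
translate([459, 692, 451]) cube([511, 26, 496]);


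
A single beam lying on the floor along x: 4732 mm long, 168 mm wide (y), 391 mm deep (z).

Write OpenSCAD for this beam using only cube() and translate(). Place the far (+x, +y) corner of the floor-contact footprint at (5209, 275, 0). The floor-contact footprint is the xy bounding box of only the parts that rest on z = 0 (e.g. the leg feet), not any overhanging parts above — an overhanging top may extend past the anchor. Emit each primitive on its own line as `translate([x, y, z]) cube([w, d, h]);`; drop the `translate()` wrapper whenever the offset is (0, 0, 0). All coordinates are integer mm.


translate([477, 107, 0]) cube([4732, 168, 391]);


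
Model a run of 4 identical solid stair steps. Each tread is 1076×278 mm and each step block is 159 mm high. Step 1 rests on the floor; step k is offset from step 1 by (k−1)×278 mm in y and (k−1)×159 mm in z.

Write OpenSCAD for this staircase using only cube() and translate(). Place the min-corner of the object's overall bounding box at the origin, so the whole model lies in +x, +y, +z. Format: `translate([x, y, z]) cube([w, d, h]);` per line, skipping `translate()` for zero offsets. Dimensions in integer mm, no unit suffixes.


cube([1076, 278, 159]);
translate([0, 278, 159]) cube([1076, 278, 159]);
translate([0, 556, 318]) cube([1076, 278, 159]);
translate([0, 834, 477]) cube([1076, 278, 159]);


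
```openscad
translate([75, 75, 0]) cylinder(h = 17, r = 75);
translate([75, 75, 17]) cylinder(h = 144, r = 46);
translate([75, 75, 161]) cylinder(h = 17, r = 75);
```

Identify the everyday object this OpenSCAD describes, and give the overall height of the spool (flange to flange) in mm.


A spool. The overall height is 178 mm.

Three coaxial cylinders, large–small–large — a spool. Two 17 mm flanges and a 144 mm core give 17 + 144 + 17 = 178 mm.


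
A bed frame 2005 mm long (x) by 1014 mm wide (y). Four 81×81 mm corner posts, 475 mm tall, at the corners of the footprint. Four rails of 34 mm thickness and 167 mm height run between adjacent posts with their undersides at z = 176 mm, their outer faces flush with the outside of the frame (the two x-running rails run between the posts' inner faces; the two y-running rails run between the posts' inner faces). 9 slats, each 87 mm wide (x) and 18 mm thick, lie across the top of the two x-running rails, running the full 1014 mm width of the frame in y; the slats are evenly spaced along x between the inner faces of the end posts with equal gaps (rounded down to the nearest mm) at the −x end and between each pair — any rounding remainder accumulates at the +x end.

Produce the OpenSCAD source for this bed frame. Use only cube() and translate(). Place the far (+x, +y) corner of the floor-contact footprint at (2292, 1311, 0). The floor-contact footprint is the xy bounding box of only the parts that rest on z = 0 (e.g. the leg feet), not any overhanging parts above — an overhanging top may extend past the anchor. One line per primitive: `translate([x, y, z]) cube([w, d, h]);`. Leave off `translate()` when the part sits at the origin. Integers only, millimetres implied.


// slat z = rail_z + rail_h = 176 + 167 = 343
// slat gap = ⌊(1843 − 9·87) / 10⌋ = 106
translate([287, 297, 0]) cube([81, 81, 475]);
translate([287, 1230, 0]) cube([81, 81, 475]);
translate([2211, 297, 0]) cube([81, 81, 475]);
translate([2211, 1230, 0]) cube([81, 81, 475]);
translate([368, 297, 176]) cube([1843, 34, 167]);
translate([368, 1277, 176]) cube([1843, 34, 167]);
translate([287, 378, 176]) cube([34, 852, 167]);
translate([2258, 378, 176]) cube([34, 852, 167]);
translate([474, 297, 343]) cube([87, 1014, 18]);
translate([667, 297, 343]) cube([87, 1014, 18]);
translate([860, 297, 343]) cube([87, 1014, 18]);
translate([1053, 297, 343]) cube([87, 1014, 18]);
translate([1246, 297, 343]) cube([87, 1014, 18]);
translate([1439, 297, 343]) cube([87, 1014, 18]);
translate([1632, 297, 343]) cube([87, 1014, 18]);
translate([1825, 297, 343]) cube([87, 1014, 18]);
translate([2018, 297, 343]) cube([87, 1014, 18]);


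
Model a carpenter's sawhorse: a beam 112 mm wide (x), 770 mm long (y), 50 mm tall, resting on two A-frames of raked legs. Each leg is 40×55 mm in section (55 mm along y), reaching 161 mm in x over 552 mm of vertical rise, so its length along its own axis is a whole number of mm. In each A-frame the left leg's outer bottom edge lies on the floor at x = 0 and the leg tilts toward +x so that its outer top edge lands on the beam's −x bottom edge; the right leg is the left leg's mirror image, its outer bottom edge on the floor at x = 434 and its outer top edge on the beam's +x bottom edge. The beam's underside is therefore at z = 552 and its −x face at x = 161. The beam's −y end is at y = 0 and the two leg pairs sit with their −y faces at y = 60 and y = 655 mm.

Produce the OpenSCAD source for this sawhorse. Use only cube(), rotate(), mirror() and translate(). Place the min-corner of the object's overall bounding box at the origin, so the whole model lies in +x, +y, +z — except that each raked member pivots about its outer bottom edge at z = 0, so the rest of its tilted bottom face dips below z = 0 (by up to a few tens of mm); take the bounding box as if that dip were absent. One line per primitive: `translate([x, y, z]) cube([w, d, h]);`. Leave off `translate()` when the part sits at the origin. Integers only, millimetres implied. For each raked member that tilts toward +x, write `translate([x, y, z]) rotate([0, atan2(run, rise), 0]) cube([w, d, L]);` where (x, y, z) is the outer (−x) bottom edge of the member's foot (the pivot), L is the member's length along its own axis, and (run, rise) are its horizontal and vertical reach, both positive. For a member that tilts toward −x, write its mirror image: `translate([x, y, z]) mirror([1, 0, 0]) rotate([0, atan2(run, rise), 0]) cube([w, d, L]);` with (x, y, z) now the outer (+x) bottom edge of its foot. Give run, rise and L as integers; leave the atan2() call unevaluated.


translate([161, 0, 552]) cube([112, 770, 50]);
translate([0, 60, 0]) rotate([0, atan2(161, 552), 0]) cube([40, 55, 575]);
translate([434, 60, 0]) mirror([1, 0, 0]) rotate([0, atan2(161, 552), 0]) cube([40, 55, 575]);
translate([0, 655, 0]) rotate([0, atan2(161, 552), 0]) cube([40, 55, 575]);
translate([434, 655, 0]) mirror([1, 0, 0]) rotate([0, atan2(161, 552), 0]) cube([40, 55, 575]);


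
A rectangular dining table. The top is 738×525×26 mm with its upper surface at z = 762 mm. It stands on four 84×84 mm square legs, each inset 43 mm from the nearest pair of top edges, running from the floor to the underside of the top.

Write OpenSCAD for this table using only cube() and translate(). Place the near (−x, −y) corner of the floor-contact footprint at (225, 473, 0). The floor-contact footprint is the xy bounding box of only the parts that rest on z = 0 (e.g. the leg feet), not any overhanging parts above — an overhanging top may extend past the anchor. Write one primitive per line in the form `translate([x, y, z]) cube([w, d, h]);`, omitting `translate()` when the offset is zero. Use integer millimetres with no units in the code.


translate([182, 430, 736]) cube([738, 525, 26]);
translate([225, 473, 0]) cube([84, 84, 736]);
translate([793, 473, 0]) cube([84, 84, 736]);
translate([225, 828, 0]) cube([84, 84, 736]);
translate([793, 828, 0]) cube([84, 84, 736]);


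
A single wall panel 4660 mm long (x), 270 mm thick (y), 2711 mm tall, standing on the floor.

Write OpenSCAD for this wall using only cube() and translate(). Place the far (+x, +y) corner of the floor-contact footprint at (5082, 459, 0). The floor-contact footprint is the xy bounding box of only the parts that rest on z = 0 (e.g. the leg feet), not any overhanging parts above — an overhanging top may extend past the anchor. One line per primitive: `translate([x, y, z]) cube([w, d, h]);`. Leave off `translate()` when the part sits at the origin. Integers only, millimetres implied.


translate([422, 189, 0]) cube([4660, 270, 2711]);


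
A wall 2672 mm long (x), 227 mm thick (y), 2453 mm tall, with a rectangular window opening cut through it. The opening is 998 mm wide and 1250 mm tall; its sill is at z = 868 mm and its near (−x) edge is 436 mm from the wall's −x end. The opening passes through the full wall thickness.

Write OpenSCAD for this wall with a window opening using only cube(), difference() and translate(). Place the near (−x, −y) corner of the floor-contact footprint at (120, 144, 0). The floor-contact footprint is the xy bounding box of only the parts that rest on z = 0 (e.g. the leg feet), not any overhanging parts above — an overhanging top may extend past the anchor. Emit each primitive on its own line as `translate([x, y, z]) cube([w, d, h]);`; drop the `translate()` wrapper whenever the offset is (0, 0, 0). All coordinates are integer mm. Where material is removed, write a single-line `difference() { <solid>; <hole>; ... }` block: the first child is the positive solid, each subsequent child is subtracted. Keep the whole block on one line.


difference() { translate([120, 144, 0]) cube([2672, 227, 2453]); translate([556, 144, 868]) cube([998, 227, 1250]); }


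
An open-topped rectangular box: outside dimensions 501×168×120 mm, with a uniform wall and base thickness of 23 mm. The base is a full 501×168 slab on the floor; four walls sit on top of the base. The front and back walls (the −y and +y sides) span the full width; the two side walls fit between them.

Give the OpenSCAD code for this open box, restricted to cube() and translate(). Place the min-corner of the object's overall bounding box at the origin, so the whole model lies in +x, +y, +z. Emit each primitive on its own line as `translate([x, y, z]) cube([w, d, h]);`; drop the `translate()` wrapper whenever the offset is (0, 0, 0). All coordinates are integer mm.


cube([501, 168, 23]);
translate([0, 0, 23]) cube([501, 23, 97]);
translate([0, 145, 23]) cube([501, 23, 97]);
translate([0, 23, 23]) cube([23, 122, 97]);
translate([478, 23, 23]) cube([23, 122, 97]);


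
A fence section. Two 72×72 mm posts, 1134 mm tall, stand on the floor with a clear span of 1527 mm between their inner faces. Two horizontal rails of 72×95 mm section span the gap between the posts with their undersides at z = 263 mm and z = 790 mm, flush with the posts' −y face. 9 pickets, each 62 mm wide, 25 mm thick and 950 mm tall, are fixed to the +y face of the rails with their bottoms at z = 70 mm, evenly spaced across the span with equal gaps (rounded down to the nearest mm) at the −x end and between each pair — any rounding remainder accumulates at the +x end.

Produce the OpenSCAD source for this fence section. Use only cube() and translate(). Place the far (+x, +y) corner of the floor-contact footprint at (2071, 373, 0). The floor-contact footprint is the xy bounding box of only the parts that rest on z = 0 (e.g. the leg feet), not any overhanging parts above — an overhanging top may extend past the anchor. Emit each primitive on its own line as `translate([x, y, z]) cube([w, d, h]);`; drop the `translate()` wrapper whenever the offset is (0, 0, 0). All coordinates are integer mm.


translate([400, 301, 0]) cube([72, 72, 1134]);
translate([1999, 301, 0]) cube([72, 72, 1134]);
translate([472, 301, 263]) cube([1527, 72, 95]);
translate([472, 301, 790]) cube([1527, 72, 95]);
translate([568, 373, 70]) cube([62, 25, 950]);
translate([726, 373, 70]) cube([62, 25, 950]);
translate([884, 373, 70]) cube([62, 25, 950]);
translate([1042, 373, 70]) cube([62, 25, 950]);
translate([1200, 373, 70]) cube([62, 25, 950]);
translate([1358, 373, 70]) cube([62, 25, 950]);
translate([1516, 373, 70]) cube([62, 25, 950]);
translate([1674, 373, 70]) cube([62, 25, 950]);
translate([1832, 373, 70]) cube([62, 25, 950]);


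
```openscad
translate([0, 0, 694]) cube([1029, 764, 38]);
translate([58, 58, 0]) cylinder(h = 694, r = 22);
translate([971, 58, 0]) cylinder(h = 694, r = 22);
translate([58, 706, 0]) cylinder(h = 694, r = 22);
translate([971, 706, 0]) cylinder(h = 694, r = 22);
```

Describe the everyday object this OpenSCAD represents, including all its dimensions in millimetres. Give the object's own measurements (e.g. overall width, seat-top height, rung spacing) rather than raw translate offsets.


A table: top 1029 mm (x) × 764 mm (y), 38 mm thick, upper face at z = 732 mm, on four round legs of 44 mm diameter, each leg's bounding box inset 36 mm from the nearest pair of top edges from z = 0 to the bottom of the top.


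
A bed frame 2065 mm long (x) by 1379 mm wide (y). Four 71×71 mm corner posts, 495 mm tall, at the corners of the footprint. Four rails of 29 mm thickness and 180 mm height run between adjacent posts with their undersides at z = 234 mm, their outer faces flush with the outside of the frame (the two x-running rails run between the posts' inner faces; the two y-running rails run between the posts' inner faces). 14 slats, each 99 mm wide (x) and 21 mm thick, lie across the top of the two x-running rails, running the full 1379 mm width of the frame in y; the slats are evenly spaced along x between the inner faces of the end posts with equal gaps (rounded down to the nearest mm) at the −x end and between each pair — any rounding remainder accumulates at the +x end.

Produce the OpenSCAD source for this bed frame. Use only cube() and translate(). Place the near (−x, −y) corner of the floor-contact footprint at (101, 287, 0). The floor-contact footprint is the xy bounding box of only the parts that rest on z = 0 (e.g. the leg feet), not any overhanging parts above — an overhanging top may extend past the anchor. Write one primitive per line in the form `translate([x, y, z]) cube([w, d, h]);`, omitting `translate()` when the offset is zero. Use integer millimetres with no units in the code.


// slat z = rail_z + rail_h = 234 + 180 = 414
// slat gap = ⌊(1923 − 14·99) / 15⌋ = 35
translate([101, 287, 0]) cube([71, 71, 495]);
translate([101, 1595, 0]) cube([71, 71, 495]);
translate([2095, 287, 0]) cube([71, 71, 495]);
translate([2095, 1595, 0]) cube([71, 71, 495]);
translate([172, 287, 234]) cube([1923, 29, 180]);
translate([172, 1637, 234]) cube([1923, 29, 180]);
translate([101, 358, 234]) cube([29, 1237, 180]);
translate([2137, 358, 234]) cube([29, 1237, 180]);
translate([207, 287, 414]) cube([99, 1379, 21]);
translate([341, 287, 414]) cube([99, 1379, 21]);
translate([475, 287, 414]) cube([99, 1379, 21]);
translate([609, 287, 414]) cube([99, 1379, 21]);
translate([743, 287, 414]) cube([99, 1379, 21]);
translate([877, 287, 414]) cube([99, 1379, 21]);
translate([1011, 287, 414]) cube([99, 1379, 21]);
translate([1145, 287, 414]) cube([99, 1379, 21]);
translate([1279, 287, 414]) cube([99, 1379, 21]);
translate([1413, 287, 414]) cube([99, 1379, 21]);
translate([1547, 287, 414]) cube([99, 1379, 21]);
translate([1681, 287, 414]) cube([99, 1379, 21]);
translate([1815, 287, 414]) cube([99, 1379, 21]);
translate([1949, 287, 414]) cube([99, 1379, 21]);


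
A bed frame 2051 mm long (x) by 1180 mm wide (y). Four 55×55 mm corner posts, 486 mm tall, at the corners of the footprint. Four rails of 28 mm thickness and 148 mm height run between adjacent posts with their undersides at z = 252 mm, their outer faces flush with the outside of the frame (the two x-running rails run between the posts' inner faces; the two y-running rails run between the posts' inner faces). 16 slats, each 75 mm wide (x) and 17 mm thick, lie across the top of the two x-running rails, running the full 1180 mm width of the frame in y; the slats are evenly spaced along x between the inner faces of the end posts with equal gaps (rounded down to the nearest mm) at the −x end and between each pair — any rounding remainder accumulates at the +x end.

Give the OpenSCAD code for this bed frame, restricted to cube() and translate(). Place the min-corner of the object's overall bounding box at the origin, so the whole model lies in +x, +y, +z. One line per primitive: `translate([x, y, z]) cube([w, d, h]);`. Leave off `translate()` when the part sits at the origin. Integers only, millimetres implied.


// slat z = rail_z + rail_h = 252 + 148 = 400
// slat gap = ⌊(1941 − 16·75) / 17⌋ = 43
cube([55, 55, 486]);
translate([0, 1125, 0]) cube([55, 55, 486]);
translate([1996, 0, 0]) cube([55, 55, 486]);
translate([1996, 1125, 0]) cube([55, 55, 486]);
translate([55, 0, 252]) cube([1941, 28, 148]);
translate([55, 1152, 252]) cube([1941, 28, 148]);
translate([0, 55, 252]) cube([28, 1070, 148]);
translate([2023, 55, 252]) cube([28, 1070, 148]);
translate([98, 0, 400]) cube([75, 1180, 17]);
translate([216, 0, 400]) cube([75, 1180, 17]);
translate([334, 0, 400]) cube([75, 1180, 17]);
translate([452, 0, 400]) cube([75, 1180, 17]);
translate([570, 0, 400]) cube([75, 1180, 17]);
translate([688, 0, 400]) cube([75, 1180, 17]);
translate([806, 0, 400]) cube([75, 1180, 17]);
translate([924, 0, 400]) cube([75, 1180, 17]);
translate([1042, 0, 400]) cube([75, 1180, 17]);
translate([1160, 0, 400]) cube([75, 1180, 17]);
translate([1278, 0, 400]) cube([75, 1180, 17]);
translate([1396, 0, 400]) cube([75, 1180, 17]);
translate([1514, 0, 400]) cube([75, 1180, 17]);
translate([1632, 0, 400]) cube([75, 1180, 17]);
translate([1750, 0, 400]) cube([75, 1180, 17]);
translate([1868, 0, 400]) cube([75, 1180, 17]);


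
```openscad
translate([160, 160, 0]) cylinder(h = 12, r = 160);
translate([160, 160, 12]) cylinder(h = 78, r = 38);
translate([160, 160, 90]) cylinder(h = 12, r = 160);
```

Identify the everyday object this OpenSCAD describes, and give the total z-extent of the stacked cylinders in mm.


A spool. The overall height is 102 mm.

Three coaxial cylinders, large–small–large — a spool. Two 12 mm flanges and a 78 mm core give 12 + 78 + 12 = 102 mm.


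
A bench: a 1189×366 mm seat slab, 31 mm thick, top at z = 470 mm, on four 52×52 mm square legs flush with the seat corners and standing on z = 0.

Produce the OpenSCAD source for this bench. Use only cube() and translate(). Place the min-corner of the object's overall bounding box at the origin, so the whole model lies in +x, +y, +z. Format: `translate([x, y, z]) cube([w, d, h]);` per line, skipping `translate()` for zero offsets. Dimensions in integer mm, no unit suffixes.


translate([0, 0, 439]) cube([1189, 366, 31]);
cube([52, 52, 439]);
translate([0, 314, 0]) cube([52, 52, 439]);
translate([1137, 0, 0]) cube([52, 52, 439]);
translate([1137, 314, 0]) cube([52, 52, 439]);


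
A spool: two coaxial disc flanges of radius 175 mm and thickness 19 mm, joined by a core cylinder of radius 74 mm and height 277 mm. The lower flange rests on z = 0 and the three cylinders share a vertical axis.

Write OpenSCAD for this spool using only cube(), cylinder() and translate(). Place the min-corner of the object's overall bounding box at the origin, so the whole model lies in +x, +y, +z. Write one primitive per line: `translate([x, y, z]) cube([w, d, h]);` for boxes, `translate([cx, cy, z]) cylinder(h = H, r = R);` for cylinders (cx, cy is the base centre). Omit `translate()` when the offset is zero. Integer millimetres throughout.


translate([175, 175, 0]) cylinder(h = 19, r = 175);
translate([175, 175, 19]) cylinder(h = 277, r = 74);
translate([175, 175, 296]) cylinder(h = 19, r = 175);


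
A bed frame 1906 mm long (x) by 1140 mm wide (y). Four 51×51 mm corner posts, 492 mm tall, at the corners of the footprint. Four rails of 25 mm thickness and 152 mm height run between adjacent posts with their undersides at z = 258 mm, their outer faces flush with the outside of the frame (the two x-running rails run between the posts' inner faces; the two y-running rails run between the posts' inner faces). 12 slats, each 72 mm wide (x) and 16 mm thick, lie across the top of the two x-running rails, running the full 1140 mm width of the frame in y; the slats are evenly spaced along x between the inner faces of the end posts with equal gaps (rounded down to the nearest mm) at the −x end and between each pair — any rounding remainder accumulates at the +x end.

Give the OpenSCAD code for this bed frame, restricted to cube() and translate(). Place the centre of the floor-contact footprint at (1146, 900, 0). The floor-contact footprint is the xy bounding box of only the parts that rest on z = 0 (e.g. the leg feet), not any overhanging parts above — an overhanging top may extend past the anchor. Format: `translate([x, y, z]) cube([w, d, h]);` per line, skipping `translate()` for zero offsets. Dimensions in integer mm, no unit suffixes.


// slat z = rail_z + rail_h = 258 + 152 = 410
// slat gap = ⌊(1804 − 12·72) / 13⌋ = 72
translate([193, 330, 0]) cube([51, 51, 492]);
translate([193, 1419, 0]) cube([51, 51, 492]);
translate([2048, 330, 0]) cube([51, 51, 492]);
translate([2048, 1419, 0]) cube([51, 51, 492]);
translate([244, 330, 258]) cube([1804, 25, 152]);
translate([244, 1445, 258]) cube([1804, 25, 152]);
translate([193, 381, 258]) cube([25, 1038, 152]);
translate([2074, 381, 258]) cube([25, 1038, 152]);
translate([316, 330, 410]) cube([72, 1140, 16]);
translate([460, 330, 410]) cube([72, 1140, 16]);
translate([604, 330, 410]) cube([72, 1140, 16]);
translate([748, 330, 410]) cube([72, 1140, 16]);
translate([892, 330, 410]) cube([72, 1140, 16]);
translate([1036, 330, 410]) cube([72, 1140, 16]);
translate([1180, 330, 410]) cube([72, 1140, 16]);
translate([1324, 330, 410]) cube([72, 1140, 16]);
translate([1468, 330, 410]) cube([72, 1140, 16]);
translate([1612, 330, 410]) cube([72, 1140, 16]);
translate([1756, 330, 410]) cube([72, 1140, 16]);
translate([1900, 330, 410]) cube([72, 1140, 16]);
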